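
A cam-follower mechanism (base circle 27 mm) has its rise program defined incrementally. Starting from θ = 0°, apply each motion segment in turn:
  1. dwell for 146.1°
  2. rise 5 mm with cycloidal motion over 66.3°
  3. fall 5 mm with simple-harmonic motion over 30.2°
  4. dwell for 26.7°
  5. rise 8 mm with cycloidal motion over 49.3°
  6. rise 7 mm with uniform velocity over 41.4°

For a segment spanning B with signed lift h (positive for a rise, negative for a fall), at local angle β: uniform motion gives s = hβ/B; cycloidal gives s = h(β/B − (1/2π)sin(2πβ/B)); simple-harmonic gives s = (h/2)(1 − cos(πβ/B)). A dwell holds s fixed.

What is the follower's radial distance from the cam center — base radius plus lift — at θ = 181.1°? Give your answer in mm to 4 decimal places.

seg 1 [0°–146.1°] dwell: s stays 0.0000
seg 2 [146.1°–212.4°] cycloidal, h=5: θ=181.1° here. β=35, B=66.3. 5·(0.5279 − sin(2π·0.5279)/(2π)) = 2.7783 → s = 2.7783
radial distance = base radius + s = 27 + 2.7783 = 29.7783

29.7783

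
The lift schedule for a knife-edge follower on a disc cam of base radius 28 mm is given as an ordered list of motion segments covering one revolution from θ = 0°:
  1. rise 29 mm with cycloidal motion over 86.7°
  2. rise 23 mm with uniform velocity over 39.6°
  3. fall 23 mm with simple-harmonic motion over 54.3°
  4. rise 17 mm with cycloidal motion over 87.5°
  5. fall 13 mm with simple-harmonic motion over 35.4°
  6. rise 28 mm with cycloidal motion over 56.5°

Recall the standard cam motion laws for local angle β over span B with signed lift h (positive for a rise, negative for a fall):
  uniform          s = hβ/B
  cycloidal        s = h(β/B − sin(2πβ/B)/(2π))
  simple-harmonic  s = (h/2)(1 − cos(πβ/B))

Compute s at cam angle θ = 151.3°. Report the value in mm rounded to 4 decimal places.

seg 1 [0°–86.7°] cycloidal, h=29: full span → s += 29 → s = 29.0000
seg 2 [86.7°–126.3°] uniform, h=23: full span → s += 23 → s = 52.0000
seg 3 [126.3°–180.6°] simple-harmonic, h=-23: θ=151.3° here. β=25, B=54.3. -23/2·(1 − cos(π·0.4604)) = -10.0732 → s = 41.9268

41.9268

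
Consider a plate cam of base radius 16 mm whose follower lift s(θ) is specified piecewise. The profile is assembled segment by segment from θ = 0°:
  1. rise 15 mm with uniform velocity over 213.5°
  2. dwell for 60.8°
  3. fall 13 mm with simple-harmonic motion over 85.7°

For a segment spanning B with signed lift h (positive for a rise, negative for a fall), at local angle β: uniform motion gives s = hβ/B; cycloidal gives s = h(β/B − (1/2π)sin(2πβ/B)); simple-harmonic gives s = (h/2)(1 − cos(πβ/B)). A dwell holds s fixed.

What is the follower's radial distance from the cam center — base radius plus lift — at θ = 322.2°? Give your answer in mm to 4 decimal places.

seg 1 [0°–213.5°] uniform, h=15: full span → s += 15 → s = 15.0000
seg 2 [213.5°–274.3°] dwell: s stays 15.0000
seg 3 [274.3°–360°] simple-harmonic, h=-13: θ=322.2° here. β=47.9, B=85.7. -13/2·(1 − cos(π·0.5589)) = -7.6964 → s = 7.3036
radial distance = base radius + s = 16 + 7.3036 = 23.3036

23.3036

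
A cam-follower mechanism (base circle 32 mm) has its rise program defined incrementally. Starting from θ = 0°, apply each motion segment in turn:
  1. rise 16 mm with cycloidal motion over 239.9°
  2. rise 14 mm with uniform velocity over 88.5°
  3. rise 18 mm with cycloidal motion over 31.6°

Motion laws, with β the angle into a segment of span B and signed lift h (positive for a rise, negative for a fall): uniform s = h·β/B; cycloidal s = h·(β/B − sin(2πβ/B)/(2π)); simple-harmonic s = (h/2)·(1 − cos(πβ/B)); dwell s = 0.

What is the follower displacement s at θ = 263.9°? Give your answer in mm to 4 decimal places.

seg 1 [0°–239.9°] cycloidal, h=16: full span → s += 16 → s = 16.0000
seg 2 [239.9°–328.4°] uniform, h=14: θ=263.9° here. β=24, B=88.5. 14·24/88.5 = 3.7966 → s = 19.7966

19.7966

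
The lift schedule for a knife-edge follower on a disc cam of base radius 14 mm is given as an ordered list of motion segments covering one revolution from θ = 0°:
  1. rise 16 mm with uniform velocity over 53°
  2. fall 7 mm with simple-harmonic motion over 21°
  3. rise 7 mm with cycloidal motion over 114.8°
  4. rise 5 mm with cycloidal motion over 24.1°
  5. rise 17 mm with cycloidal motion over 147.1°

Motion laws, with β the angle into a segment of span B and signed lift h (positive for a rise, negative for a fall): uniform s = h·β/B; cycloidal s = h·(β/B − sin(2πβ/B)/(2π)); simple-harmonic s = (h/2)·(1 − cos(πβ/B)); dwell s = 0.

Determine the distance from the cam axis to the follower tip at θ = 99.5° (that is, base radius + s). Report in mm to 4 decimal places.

seg 1 [0°–53°] uniform, h=16: full span → s += 16 → s = 16.0000
seg 2 [53°–74°] simple-harmonic, h=-7: full span → s += -7 → s = 9.0000
seg 3 [74°–188.8°] cycloidal, h=7: θ=99.5° here. β=25.5, B=114.8. 7·(0.2221 − sin(2π·0.2221)/(2π)) = 0.4578 → s = 9.4578
radial distance = base radius + s = 14 + 9.4578 = 23.4578

23.4578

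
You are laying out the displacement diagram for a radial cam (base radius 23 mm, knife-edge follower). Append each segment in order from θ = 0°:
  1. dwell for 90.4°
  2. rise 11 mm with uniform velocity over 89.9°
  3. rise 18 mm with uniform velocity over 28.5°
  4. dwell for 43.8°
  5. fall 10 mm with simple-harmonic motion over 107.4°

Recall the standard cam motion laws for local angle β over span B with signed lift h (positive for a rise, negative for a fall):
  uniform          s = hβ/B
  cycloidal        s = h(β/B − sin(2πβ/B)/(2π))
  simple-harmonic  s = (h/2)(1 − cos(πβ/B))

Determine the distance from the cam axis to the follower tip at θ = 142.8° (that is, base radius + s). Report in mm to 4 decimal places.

seg 1 [0°–90.4°] dwell: s stays 0.0000
seg 2 [90.4°–180.3°] uniform, h=11: θ=142.8° here. β=52.4, B=89.9. 11·52.4/89.9 = 6.4116 → s = 6.4116
radial distance = base radius + s = 23 + 6.4116 = 29.4116

29.4116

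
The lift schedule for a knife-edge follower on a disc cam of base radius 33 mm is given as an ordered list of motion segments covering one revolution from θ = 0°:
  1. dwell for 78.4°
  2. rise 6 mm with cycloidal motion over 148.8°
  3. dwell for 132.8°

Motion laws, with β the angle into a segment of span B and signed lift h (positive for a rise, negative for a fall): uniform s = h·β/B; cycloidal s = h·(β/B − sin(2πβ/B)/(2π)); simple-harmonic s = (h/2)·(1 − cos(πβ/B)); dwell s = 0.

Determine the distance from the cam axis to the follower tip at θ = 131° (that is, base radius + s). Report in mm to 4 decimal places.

seg 1 [0°–78.4°] dwell: s stays 0.0000
seg 2 [78.4°–227.2°] cycloidal, h=6: θ=131° here. β=52.6, B=148.8. 6·(0.3535 − sin(2π·0.3535)/(2π)) = 1.3609 → s = 1.3609
radial distance = base radius + s = 33 + 1.3609 = 34.3609

34.3609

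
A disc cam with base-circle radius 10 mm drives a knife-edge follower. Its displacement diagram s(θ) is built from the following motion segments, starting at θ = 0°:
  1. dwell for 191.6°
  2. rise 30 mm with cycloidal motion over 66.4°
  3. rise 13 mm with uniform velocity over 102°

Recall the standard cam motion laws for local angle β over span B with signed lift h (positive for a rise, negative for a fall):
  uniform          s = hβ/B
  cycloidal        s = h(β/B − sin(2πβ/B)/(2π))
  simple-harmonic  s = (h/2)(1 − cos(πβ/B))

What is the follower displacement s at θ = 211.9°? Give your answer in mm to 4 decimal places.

seg 1 [0°–191.6°] dwell: s stays 0.0000
seg 2 [191.6°–258°] cycloidal, h=30: θ=211.9° here. β=20.3, B=66.4. 30·(0.3057 − sin(2π·0.3057)/(2π)) = 4.6867 → s = 4.6867

4.6867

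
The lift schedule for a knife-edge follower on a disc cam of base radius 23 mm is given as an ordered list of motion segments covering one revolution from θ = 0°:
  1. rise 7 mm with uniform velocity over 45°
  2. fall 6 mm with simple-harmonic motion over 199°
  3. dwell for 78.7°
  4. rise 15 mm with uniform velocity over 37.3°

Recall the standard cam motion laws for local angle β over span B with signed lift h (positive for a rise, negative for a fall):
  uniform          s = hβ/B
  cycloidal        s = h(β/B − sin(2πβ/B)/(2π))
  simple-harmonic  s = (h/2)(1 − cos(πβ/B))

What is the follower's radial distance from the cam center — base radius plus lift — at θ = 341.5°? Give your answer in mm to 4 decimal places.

seg 1 [0°–45°] uniform, h=7: full span → s += 7 → s = 7.0000
seg 2 [45°–244°] simple-harmonic, h=-6: full span → s += -6 → s = 1.0000
seg 3 [244°–322.7°] dwell: s stays 1.0000
seg 4 [322.7°–360°] uniform, h=15: θ=341.5° here. β=18.8, B=37.3. 15·18.8/37.3 = 7.5603 → s = 8.5603
radial distance = base radius + s = 23 + 8.5603 = 31.5603

31.5603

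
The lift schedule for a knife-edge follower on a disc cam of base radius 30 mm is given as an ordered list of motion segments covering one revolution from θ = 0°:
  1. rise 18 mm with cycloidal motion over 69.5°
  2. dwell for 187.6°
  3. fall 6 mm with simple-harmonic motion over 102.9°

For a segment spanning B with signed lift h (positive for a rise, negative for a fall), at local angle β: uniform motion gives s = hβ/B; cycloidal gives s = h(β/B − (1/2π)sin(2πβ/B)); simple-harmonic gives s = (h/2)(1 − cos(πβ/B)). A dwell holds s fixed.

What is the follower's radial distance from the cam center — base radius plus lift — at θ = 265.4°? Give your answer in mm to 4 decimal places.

seg 1 [0°–69.5°] cycloidal, h=18: full span → s += 18 → s = 18.0000
seg 2 [69.5°–257.1°] dwell: s stays 18.0000
seg 3 [257.1°–360°] simple-harmonic, h=-6: θ=265.4° here. β=8.3, B=102.9. -6/2·(1 − cos(π·0.0807)) = -0.0958 → s = 17.9042
radial distance = base radius + s = 30 + 17.9042 = 47.9042

47.9042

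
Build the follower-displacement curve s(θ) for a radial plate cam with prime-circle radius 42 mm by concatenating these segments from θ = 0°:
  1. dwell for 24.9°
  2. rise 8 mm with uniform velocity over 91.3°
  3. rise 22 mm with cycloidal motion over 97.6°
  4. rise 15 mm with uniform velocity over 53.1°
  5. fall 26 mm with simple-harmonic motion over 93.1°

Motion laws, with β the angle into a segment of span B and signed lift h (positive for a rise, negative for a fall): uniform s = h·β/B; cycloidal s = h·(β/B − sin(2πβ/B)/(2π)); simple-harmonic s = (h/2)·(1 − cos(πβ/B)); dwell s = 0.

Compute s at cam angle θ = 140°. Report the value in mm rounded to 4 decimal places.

seg 1 [0°–24.9°] dwell: s stays 0.0000
seg 2 [24.9°–116.2°] uniform, h=8: full span → s += 8 → s = 8.0000
seg 3 [116.2°–213.8°] cycloidal, h=22: θ=140° here. β=23.8, B=97.6. 22·(0.2439 − sin(2π·0.2439)/(2π)) = 1.8660 → s = 9.8660

9.8660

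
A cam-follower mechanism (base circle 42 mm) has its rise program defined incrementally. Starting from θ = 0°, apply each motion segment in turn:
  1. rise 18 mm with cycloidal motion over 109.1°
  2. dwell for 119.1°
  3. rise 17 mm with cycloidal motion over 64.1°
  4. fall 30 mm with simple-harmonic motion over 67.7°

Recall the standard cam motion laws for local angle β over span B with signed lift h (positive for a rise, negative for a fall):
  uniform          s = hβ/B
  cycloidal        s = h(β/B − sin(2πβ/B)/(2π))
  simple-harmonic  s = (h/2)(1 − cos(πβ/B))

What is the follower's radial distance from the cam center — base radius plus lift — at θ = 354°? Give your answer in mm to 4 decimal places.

seg 1 [0°–109.1°] cycloidal, h=18: full span → s += 18 → s = 18.0000
seg 2 [109.1°–228.2°] dwell: s stays 18.0000
seg 3 [228.2°–292.3°] cycloidal, h=17: full span → s += 17 → s = 35.0000
seg 4 [292.3°–360°] simple-harmonic, h=-30: θ=354° here. β=61.7, B=67.7. -30/2·(1 − cos(π·0.9114)) = -29.4223 → s = 5.5777
radial distance = base radius + s = 42 + 5.5777 = 47.5777

47.5777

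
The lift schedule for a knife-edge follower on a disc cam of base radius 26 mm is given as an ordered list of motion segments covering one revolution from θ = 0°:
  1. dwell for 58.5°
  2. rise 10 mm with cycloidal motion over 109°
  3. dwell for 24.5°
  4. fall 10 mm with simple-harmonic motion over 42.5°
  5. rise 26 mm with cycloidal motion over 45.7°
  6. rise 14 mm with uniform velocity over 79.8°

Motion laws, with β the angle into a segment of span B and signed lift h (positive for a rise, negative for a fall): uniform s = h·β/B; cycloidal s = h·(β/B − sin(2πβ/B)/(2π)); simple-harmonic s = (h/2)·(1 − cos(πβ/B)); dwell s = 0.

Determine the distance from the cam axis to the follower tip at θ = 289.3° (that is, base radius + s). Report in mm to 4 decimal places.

seg 1 [0°–58.5°] dwell: s stays 0.0000
seg 2 [58.5°–167.5°] cycloidal, h=10: full span → s += 10 → s = 10.0000
seg 3 [167.5°–192°] dwell: s stays 10.0000
seg 4 [192°–234.5°] simple-harmonic, h=-10: full span → s += -10 → s = 0.0000
seg 5 [234.5°–280.2°] cycloidal, h=26: full span → s += 26 → s = 26.0000
seg 6 [280.2°–360°] uniform, h=14: θ=289.3° here. β=9.1, B=79.8. 14·9.1/79.8 = 1.5965 → s = 27.5965
radial distance = base radius + s = 26 + 27.5965 = 53.5965

53.5965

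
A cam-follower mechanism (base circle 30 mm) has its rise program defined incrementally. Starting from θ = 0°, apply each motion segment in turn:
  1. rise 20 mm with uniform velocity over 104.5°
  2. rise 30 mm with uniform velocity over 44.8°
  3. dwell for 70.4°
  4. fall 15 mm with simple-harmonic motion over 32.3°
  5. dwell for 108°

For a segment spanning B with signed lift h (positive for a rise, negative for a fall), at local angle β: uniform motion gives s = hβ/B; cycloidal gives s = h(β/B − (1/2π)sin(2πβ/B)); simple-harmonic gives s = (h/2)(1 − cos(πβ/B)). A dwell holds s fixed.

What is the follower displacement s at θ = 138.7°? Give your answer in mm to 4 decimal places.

seg 1 [0°–104.5°] uniform, h=20: full span → s += 20 → s = 20.0000
seg 2 [104.5°–149.3°] uniform, h=30: θ=138.7° here. β=34.2, B=44.8. 30·34.2/44.8 = 22.9018 → s = 42.9018

42.9018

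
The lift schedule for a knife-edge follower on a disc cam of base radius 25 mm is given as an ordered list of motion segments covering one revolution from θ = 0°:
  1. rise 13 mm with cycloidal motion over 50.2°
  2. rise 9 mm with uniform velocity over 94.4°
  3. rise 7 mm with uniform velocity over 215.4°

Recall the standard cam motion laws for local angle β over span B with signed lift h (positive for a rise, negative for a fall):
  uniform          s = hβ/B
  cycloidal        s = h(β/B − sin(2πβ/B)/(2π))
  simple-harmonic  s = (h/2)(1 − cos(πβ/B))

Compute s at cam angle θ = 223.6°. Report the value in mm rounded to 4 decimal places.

seg 1 [0°–50.2°] cycloidal, h=13: full span → s += 13 → s = 13.0000
seg 2 [50.2°–144.6°] uniform, h=9: full span → s += 9 → s = 22.0000
seg 3 [144.6°–360°] uniform, h=7: θ=223.6° here. β=79, B=215.4. 7·79/215.4 = 2.5673 → s = 24.5673

24.5673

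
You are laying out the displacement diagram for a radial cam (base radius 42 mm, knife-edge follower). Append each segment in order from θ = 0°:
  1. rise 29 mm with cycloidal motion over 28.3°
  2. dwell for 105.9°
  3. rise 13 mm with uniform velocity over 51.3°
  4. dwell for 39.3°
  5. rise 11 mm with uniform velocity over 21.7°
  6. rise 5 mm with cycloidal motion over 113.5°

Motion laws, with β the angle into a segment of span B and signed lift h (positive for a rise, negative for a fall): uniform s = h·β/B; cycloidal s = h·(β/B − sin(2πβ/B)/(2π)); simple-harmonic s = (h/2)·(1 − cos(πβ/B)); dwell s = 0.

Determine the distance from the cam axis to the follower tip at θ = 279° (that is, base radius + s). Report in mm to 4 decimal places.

seg 1 [0°–28.3°] cycloidal, h=29: full span → s += 29 → s = 29.0000
seg 2 [28.3°–134.2°] dwell: s stays 29.0000
seg 3 [134.2°–185.5°] uniform, h=13: full span → s += 13 → s = 42.0000
seg 4 [185.5°–224.8°] dwell: s stays 42.0000
seg 5 [224.8°–246.5°] uniform, h=11: full span → s += 11 → s = 53.0000
seg 6 [246.5°–360°] cycloidal, h=5: θ=279° here. β=32.5, B=113.5. 5·(0.2863 − sin(2π·0.2863)/(2π)) = 0.6566 → s = 53.6566
radial distance = base radius + s = 42 + 53.6566 = 95.6566

95.6566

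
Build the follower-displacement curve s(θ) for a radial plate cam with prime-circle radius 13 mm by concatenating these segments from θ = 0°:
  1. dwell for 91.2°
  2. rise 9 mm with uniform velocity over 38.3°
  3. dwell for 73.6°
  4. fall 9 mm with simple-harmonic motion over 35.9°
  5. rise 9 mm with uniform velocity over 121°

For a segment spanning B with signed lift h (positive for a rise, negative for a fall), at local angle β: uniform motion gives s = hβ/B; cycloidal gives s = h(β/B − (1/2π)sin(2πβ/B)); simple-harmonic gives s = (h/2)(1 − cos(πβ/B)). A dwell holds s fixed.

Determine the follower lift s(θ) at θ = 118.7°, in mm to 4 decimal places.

seg 1 [0°–91.2°] dwell: s stays 0.0000
seg 2 [91.2°–129.5°] uniform, h=9: θ=118.7° here. β=27.5, B=38.3. 9·27.5/38.3 = 6.4621 → s = 6.4621

6.4621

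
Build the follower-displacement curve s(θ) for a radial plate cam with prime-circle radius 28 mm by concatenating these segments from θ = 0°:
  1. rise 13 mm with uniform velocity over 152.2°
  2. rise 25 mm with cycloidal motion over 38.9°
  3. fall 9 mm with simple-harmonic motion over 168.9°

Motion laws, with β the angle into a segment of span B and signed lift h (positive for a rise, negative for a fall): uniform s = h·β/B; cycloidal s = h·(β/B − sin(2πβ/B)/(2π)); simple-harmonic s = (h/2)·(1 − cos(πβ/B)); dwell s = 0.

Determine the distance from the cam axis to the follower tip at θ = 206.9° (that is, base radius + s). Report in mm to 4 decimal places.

seg 1 [0°–152.2°] uniform, h=13: full span → s += 13 → s = 13.0000
seg 2 [152.2°–191.1°] cycloidal, h=25: full span → s += 25 → s = 38.0000
seg 3 [191.1°–360°] simple-harmonic, h=-9: θ=206.9° here. β=15.8, B=168.9. -9/2·(1 − cos(π·0.0935)) = -0.1929 → s = 37.8071
radial distance = base radius + s = 28 + 37.8071 = 65.8071

65.8071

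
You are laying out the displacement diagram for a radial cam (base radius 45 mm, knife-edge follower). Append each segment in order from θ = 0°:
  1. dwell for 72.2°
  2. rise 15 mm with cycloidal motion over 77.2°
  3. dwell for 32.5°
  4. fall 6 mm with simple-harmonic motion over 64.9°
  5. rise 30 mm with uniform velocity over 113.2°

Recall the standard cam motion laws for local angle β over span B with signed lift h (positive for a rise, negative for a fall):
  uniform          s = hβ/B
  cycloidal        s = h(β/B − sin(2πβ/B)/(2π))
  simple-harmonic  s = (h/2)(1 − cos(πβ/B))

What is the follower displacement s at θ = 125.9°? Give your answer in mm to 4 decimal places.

seg 1 [0°–72.2°] dwell: s stays 0.0000
seg 2 [72.2°–149.4°] cycloidal, h=15: θ=125.9° here. β=53.7, B=77.2. 15·(0.6956 − sin(2π·0.6956)/(2π)) = 12.6831 → s = 12.6831

12.6831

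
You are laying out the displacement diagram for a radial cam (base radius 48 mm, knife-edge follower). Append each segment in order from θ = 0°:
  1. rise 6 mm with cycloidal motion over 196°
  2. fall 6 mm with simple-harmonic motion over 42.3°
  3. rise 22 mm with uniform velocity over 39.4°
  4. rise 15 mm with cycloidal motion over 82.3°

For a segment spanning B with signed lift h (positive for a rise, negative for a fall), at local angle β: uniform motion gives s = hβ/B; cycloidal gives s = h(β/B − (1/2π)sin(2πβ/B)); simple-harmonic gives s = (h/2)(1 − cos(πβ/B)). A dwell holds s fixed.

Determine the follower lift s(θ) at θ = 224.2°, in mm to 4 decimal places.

seg 1 [0°–196°] cycloidal, h=6: full span → s += 6 → s = 6.0000
seg 2 [196°–238.3°] simple-harmonic, h=-6: θ=224.2° here. β=28.2, B=42.3. -6/2·(1 − cos(π·0.6667)) = -4.5000 → s = 1.5000

1.5000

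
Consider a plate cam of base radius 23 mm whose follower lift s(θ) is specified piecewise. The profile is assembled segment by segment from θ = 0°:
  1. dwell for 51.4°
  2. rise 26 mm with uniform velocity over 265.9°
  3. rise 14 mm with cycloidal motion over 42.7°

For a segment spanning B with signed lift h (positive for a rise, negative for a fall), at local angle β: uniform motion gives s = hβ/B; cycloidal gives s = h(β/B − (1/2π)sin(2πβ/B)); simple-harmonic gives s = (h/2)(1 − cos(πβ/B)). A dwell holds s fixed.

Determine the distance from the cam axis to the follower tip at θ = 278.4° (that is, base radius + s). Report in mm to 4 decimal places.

seg 1 [0°–51.4°] dwell: s stays 0.0000
seg 2 [51.4°–317.3°] uniform, h=26: θ=278.4° here. β=227, B=265.9. 26·227/265.9 = 22.1963 → s = 22.1963
radial distance = base radius + s = 23 + 22.1963 = 45.1963

45.1963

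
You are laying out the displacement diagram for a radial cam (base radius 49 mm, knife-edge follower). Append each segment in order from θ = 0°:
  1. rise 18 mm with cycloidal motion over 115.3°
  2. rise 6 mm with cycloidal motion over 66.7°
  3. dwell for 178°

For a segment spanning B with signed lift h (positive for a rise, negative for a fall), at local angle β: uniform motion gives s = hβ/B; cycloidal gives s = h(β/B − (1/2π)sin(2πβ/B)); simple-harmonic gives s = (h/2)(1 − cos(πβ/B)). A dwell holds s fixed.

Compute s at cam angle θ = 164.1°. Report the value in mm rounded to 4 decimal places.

seg 1 [0°–115.3°] cycloidal, h=18: full span → s += 18 → s = 18.0000
seg 2 [115.3°–182°] cycloidal, h=6: θ=164.1° here. β=48.8, B=66.7. 6·(0.7316 − sin(2π·0.7316)/(2π)) = 5.3384 → s = 23.3384

23.3384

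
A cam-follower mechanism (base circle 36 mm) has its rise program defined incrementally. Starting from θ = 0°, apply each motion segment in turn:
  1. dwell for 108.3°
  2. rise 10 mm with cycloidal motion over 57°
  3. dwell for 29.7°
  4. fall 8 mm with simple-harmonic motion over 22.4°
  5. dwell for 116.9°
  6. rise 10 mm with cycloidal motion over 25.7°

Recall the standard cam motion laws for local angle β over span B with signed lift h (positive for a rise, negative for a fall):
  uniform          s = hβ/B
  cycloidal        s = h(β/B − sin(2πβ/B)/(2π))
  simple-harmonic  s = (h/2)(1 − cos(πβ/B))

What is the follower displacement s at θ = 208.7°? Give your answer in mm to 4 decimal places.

seg 1 [0°–108.3°] dwell: s stays 0.0000
seg 2 [108.3°–165.3°] cycloidal, h=10: full span → s += 10 → s = 10.0000
seg 3 [165.3°–195°] dwell: s stays 10.0000
seg 4 [195°–217.4°] simple-harmonic, h=-8: θ=208.7° here. β=13.7, B=22.4. -8/2·(1 − cos(π·0.6116)) = -5.3739 → s = 4.6261

4.6261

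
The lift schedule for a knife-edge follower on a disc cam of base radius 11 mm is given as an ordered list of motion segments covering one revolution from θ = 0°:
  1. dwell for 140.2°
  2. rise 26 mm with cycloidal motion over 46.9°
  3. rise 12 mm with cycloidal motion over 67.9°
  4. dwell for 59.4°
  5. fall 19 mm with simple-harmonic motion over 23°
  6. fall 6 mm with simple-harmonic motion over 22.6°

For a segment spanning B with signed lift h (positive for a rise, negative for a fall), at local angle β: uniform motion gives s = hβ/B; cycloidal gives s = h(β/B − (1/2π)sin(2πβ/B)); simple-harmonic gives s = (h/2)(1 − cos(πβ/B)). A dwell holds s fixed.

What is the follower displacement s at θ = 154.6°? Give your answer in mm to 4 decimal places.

seg 1 [0°–140.2°] dwell: s stays 0.0000
seg 2 [140.2°–187.1°] cycloidal, h=26: θ=154.6° here. β=14.4, B=46.9. 26·(0.3070 − sin(2π·0.3070)/(2π)) = 4.1078 → s = 4.1078

4.1078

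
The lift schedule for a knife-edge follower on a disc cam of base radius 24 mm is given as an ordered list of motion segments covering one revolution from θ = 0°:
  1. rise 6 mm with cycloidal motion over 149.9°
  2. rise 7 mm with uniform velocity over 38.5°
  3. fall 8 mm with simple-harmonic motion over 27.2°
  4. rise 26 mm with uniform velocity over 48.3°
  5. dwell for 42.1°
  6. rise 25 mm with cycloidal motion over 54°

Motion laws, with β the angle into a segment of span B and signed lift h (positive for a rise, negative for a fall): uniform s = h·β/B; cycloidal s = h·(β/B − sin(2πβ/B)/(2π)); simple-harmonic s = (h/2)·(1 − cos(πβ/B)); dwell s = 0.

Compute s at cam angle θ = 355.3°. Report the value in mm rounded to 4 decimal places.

seg 1 [0°–149.9°] cycloidal, h=6: full span → s += 6 → s = 6.0000
seg 2 [149.9°–188.4°] uniform, h=7: full span → s += 7 → s = 13.0000
seg 3 [188.4°–215.6°] simple-harmonic, h=-8: full span → s += -8 → s = 5.0000
seg 4 [215.6°–263.9°] uniform, h=26: full span → s += 26 → s = 31.0000
seg 5 [263.9°–306°] dwell: s stays 31.0000
seg 6 [306°–360°] cycloidal, h=25: θ=355.3° here. β=49.3, B=54. 25·(0.9130 − sin(2π·0.9130)/(2π)) = 24.8932 → s = 55.8932

55.8932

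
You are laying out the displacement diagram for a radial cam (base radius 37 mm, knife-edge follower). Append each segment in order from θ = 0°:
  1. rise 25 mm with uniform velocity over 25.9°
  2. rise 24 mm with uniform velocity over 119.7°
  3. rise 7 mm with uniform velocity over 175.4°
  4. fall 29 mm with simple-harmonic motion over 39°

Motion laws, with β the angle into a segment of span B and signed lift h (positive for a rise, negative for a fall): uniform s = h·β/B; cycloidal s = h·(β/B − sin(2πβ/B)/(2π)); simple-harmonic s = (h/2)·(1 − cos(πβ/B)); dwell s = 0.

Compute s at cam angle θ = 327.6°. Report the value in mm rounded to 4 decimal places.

seg 1 [0°–25.9°] uniform, h=25: full span → s += 25 → s = 25.0000
seg 2 [25.9°–145.6°] uniform, h=24: full span → s += 24 → s = 49.0000
seg 3 [145.6°–321°] uniform, h=7: full span → s += 7 → s = 56.0000
seg 4 [321°–360°] simple-harmonic, h=-29: θ=327.6° here. β=6.6, B=39. -29/2·(1 − cos(π·0.1692)) = -2.0014 → s = 53.9986

53.9986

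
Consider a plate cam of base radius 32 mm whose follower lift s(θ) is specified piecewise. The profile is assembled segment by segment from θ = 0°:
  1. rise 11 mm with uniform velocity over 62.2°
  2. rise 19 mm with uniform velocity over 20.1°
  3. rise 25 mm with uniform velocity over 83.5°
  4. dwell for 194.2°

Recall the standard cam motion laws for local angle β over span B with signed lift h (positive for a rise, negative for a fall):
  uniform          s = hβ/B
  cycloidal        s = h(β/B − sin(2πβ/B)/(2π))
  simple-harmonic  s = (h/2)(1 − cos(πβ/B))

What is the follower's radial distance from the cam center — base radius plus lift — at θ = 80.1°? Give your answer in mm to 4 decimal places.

seg 1 [0°–62.2°] uniform, h=11: full span → s += 11 → s = 11.0000
seg 2 [62.2°–82.3°] uniform, h=19: θ=80.1° here. β=17.9, B=20.1. 19·17.9/20.1 = 16.9204 → s = 27.9204
radial distance = base radius + s = 32 + 27.9204 = 59.9204

59.9204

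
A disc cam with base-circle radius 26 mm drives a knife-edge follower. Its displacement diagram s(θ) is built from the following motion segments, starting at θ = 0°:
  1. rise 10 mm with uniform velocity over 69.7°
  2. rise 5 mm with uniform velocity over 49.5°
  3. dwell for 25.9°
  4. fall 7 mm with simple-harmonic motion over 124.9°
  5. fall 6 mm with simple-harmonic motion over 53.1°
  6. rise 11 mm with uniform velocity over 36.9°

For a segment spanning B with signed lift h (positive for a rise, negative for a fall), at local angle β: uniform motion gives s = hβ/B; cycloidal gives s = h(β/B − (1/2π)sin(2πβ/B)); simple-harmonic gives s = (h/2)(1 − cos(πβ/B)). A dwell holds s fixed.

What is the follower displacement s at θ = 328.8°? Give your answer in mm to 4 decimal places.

seg 1 [0°–69.7°] uniform, h=10: full span → s += 10 → s = 10.0000
seg 2 [69.7°–119.2°] uniform, h=5: full span → s += 5 → s = 15.0000
seg 3 [119.2°–145.1°] dwell: s stays 15.0000
seg 4 [145.1°–270°] simple-harmonic, h=-7: full span → s += -7 → s = 8.0000
seg 5 [270°–323.1°] simple-harmonic, h=-6: full span → s += -6 → s = 2.0000
seg 6 [323.1°–360°] uniform, h=11: θ=328.8° here. β=5.7, B=36.9. 11·5.7/36.9 = 1.6992 → s = 3.6992

3.6992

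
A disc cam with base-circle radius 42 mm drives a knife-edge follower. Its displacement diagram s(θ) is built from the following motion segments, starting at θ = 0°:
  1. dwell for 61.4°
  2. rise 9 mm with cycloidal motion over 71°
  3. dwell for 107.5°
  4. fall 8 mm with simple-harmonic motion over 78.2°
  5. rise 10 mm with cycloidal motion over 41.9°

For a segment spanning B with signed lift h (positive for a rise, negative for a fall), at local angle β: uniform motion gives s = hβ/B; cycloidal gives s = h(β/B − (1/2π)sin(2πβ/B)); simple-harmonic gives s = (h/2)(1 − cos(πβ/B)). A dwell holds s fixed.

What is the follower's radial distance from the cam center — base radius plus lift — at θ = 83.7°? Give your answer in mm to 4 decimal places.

seg 1 [0°–61.4°] dwell: s stays 0.0000
seg 2 [61.4°–132.4°] cycloidal, h=9: θ=83.7° here. β=22.3, B=71. 9·(0.3141 − sin(2π·0.3141)/(2π)) = 1.5089 → s = 1.5089
radial distance = base radius + s = 42 + 1.5089 = 43.5089

43.5089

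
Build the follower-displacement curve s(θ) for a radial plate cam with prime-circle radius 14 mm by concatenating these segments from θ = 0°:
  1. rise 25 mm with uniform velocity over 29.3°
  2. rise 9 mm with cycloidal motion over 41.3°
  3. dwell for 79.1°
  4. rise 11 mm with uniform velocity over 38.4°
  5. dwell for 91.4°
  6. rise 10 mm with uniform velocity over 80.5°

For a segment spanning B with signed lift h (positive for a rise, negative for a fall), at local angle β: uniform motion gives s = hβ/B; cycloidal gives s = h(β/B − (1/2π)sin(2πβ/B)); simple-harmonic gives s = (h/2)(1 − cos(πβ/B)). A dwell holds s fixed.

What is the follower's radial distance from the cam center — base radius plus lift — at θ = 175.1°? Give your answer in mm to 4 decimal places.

seg 1 [0°–29.3°] uniform, h=25: full span → s += 25 → s = 25.0000
seg 2 [29.3°–70.6°] cycloidal, h=9: full span → s += 9 → s = 34.0000
seg 3 [70.6°–149.7°] dwell: s stays 34.0000
seg 4 [149.7°–188.1°] uniform, h=11: θ=175.1° here. β=25.4, B=38.4. 11·25.4/38.4 = 7.2760 → s = 41.2760
radial distance = base radius + s = 14 + 41.2760 = 55.2760

55.2760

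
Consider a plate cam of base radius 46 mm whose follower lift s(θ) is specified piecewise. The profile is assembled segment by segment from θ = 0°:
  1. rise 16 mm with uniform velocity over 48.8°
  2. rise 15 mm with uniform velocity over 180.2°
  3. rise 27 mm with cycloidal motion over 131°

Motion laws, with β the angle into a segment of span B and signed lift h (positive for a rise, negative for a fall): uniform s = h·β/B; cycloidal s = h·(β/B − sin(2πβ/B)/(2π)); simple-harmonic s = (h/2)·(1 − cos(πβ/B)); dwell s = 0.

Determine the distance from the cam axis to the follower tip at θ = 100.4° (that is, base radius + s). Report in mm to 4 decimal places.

seg 1 [0°–48.8°] uniform, h=16: full span → s += 16 → s = 16.0000
seg 2 [48.8°–229°] uniform, h=15: θ=100.4° here. β=51.6, B=180.2. 15·51.6/180.2 = 4.2952 → s = 20.2952
radial distance = base radius + s = 46 + 20.2952 = 66.2952

66.2952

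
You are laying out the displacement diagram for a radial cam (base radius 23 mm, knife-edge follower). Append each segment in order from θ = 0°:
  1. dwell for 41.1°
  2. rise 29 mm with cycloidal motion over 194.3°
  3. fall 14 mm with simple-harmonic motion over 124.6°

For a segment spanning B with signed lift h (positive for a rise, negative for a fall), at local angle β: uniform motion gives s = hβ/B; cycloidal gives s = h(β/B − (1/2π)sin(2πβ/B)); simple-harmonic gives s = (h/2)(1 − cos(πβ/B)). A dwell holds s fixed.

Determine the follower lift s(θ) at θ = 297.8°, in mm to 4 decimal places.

seg 1 [0°–41.1°] dwell: s stays 0.0000
seg 2 [41.1°–235.4°] cycloidal, h=29: full span → s += 29 → s = 29.0000
seg 3 [235.4°–360°] simple-harmonic, h=-14: θ=297.8° here. β=62.4, B=124.6. -14/2·(1 − cos(π·0.5008)) = -7.0176 → s = 21.9824

21.9824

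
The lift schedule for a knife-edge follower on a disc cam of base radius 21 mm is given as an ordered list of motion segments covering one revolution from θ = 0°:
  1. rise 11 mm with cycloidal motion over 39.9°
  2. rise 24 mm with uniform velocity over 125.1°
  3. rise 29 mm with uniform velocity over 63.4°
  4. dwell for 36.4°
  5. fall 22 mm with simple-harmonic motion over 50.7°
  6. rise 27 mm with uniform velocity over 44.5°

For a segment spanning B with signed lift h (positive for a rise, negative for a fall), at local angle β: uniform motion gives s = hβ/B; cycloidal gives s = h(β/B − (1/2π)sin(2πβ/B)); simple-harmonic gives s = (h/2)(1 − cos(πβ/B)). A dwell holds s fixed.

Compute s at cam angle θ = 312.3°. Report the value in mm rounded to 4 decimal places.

seg 1 [0°–39.9°] cycloidal, h=11: full span → s += 11 → s = 11.0000
seg 2 [39.9°–165°] uniform, h=24: full span → s += 24 → s = 35.0000
seg 3 [165°–228.4°] uniform, h=29: full span → s += 29 → s = 64.0000
seg 4 [228.4°–264.8°] dwell: s stays 64.0000
seg 5 [264.8°–315.5°] simple-harmonic, h=-22: θ=312.3° here. β=47.5, B=50.7. -22/2·(1 − cos(π·0.9369)) = -21.7845 → s = 42.2155

42.2155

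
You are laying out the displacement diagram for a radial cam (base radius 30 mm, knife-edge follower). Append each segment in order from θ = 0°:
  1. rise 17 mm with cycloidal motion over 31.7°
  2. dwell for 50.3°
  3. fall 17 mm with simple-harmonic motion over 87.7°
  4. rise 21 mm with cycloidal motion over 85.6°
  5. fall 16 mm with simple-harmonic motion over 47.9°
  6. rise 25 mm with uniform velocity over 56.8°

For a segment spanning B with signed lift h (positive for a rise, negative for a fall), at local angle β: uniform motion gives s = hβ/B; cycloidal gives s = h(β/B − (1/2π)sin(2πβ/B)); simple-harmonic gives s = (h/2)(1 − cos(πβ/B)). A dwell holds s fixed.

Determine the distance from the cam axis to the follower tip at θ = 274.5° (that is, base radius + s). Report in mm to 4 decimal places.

seg 1 [0°–31.7°] cycloidal, h=17: full span → s += 17 → s = 17.0000
seg 2 [31.7°–82°] dwell: s stays 17.0000
seg 3 [82°–169.7°] simple-harmonic, h=-17: full span → s += -17 → s = 0.0000
seg 4 [169.7°–255.3°] cycloidal, h=21: full span → s += 21 → s = 21.0000
seg 5 [255.3°–303.2°] simple-harmonic, h=-16: θ=274.5° here. β=19.2, B=47.9. -16/2·(1 − cos(π·0.4008)) = -5.5478 → s = 15.4522
radial distance = base radius + s = 30 + 15.4522 = 45.4522

45.4522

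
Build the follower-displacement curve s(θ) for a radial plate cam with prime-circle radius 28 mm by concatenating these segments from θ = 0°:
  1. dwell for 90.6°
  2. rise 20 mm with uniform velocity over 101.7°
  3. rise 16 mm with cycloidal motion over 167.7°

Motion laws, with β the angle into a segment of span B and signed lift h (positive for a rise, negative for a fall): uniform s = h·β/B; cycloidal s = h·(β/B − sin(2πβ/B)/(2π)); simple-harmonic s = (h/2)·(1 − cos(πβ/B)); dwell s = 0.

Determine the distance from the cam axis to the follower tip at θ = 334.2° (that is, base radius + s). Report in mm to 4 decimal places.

seg 1 [0°–90.6°] dwell: s stays 0.0000
seg 2 [90.6°–192.3°] uniform, h=20: full span → s += 20 → s = 20.0000
seg 3 [192.3°–360°] cycloidal, h=16: θ=334.2° here. β=141.9, B=167.7. 16·(0.8462 − sin(2π·0.8462)/(2π)) = 15.6342 → s = 35.6342
radial distance = base radius + s = 28 + 35.6342 = 63.6342

63.6342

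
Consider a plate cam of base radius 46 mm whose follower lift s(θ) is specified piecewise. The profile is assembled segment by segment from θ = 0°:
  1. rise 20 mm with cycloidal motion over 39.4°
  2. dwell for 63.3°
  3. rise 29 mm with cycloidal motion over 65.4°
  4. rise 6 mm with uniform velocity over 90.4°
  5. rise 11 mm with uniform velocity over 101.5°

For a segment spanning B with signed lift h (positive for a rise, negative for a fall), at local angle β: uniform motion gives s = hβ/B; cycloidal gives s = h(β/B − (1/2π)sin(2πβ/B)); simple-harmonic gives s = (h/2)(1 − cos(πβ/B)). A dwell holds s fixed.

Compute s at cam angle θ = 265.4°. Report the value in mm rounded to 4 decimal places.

seg 1 [0°–39.4°] cycloidal, h=20: full span → s += 20 → s = 20.0000
seg 2 [39.4°–102.7°] dwell: s stays 20.0000
seg 3 [102.7°–168.1°] cycloidal, h=29: full span → s += 29 → s = 49.0000
seg 4 [168.1°–258.5°] uniform, h=6: full span → s += 6 → s = 55.0000
seg 5 [258.5°–360°] uniform, h=11: θ=265.4° here. β=6.9, B=101.5. 11·6.9/101.5 = 0.7478 → s = 55.7478

55.7478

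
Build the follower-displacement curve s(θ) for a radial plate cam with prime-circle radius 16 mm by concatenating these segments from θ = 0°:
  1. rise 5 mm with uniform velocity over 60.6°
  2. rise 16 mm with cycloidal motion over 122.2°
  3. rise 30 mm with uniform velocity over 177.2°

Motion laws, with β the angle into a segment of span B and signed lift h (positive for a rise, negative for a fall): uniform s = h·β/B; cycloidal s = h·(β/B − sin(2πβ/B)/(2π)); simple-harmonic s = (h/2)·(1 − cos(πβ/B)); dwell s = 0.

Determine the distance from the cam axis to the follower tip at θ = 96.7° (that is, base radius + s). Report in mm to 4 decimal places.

seg 1 [0°–60.6°] uniform, h=5: full span → s += 5 → s = 5.0000
seg 2 [60.6°–182.8°] cycloidal, h=16: θ=96.7° here. β=36.1, B=122.2. 16·(0.2954 − sin(2π·0.2954)/(2π)) = 2.2832 → s = 7.2832
radial distance = base radius + s = 16 + 7.2832 = 23.2832

23.2832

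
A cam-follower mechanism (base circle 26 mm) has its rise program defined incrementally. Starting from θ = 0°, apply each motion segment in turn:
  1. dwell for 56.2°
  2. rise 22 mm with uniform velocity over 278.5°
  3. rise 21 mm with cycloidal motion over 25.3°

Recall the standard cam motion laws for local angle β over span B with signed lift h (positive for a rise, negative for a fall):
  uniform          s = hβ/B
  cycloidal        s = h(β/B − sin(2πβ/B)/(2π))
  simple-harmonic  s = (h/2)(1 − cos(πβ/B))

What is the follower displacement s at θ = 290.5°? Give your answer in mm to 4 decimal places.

seg 1 [0°–56.2°] dwell: s stays 0.0000
seg 2 [56.2°–334.7°] uniform, h=22: θ=290.5° here. β=234.3, B=278.5. 22·234.3/278.5 = 18.5084 → s = 18.5084

18.5084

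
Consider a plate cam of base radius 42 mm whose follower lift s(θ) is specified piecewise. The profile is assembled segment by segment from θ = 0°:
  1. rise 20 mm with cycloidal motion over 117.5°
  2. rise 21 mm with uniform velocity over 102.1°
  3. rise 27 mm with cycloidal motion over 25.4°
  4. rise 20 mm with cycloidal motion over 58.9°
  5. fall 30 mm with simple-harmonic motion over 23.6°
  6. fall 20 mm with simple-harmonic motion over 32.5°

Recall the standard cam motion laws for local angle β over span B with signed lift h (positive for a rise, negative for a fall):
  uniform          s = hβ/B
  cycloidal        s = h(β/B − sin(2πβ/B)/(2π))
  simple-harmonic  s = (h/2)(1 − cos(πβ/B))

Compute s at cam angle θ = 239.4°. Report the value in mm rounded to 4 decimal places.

seg 1 [0°–117.5°] cycloidal, h=20: full span → s += 20 → s = 20.0000
seg 2 [117.5°–219.6°] uniform, h=21: full span → s += 21 → s = 41.0000
seg 3 [219.6°–245°] cycloidal, h=27: θ=239.4° here. β=19.8, B=25.4. 27·(0.7795 − sin(2π·0.7795)/(2π)) = 25.2707 → s = 66.2707

66.2707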